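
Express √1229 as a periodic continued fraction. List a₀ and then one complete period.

[35; 17, 1, 1, 17, 70]

a₀ = ⌊√1229⌋ = 35.
With m₀=0, d₀=1 and mₖ₊₁ = dₖaₖ − mₖ, dₖ₊₁ = (n − mₖ₊₁²)/dₖ, aₖ₊₁ = ⌊(a₀+mₖ₊₁)/dₖ₊₁⌋:
  k=1: m=35, d=4, a=17
  k=2: m=33, d=35, a=1
  k=3: m=2, d=35, a=1
  k=4: m=33, d=4, a=17
  k=5: m=35, d=1, a=70
d=1 and a=2a₀=70 at k=5, so the next step gives (m, d) = (35, 4) again — its k=1 value — and the period has length 5.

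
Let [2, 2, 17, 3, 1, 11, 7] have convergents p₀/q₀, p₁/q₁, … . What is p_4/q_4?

Using pₖ = aₖpₖ₋₁ + pₖ₋₂, qₖ = aₖqₖ₋₁ + qₖ₋₂ (with p₋₁=1, p₋₂=0, q₋₁=0, q₋₂=1):
  k=0: a=2, p=2, q=1
  k=1: a=2, p=5, q=2
  k=2: a=17, p=87, q=35
  k=3: a=3, p=266, q=107
  k=4: a=1, p=353, q=142

353/142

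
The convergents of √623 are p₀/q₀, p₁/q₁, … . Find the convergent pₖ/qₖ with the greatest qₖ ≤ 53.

√623 = [24; 1, 23, 1, 48, …] (period length 4).
Convergents:
  p_0/q_0 = 24/1
  p_1/q_1 = 25/1
  p_2/q_2 = 599/24
  p_3/q_3 = 624/25
  p_4/q_4 = 30551/1224
q_3 = 25 ≤ 53 < 1224 = q_4, so the answer is 624/25.

624/25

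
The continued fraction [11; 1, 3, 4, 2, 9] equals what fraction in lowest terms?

Using pₖ = aₖpₖ₋₁ + pₖ₋₂ and qₖ = aₖqₖ₋₁ + qₖ₋₂:
  k=0: a=11, p=11, q=1
  k=1: a=1, p=12, q=1
  k=2: a=3, p=47, q=4
  k=3: a=4, p=200, q=17
  k=4: a=2, p=447, q=38
  k=5: a=9, p=4223, q=359

4223/359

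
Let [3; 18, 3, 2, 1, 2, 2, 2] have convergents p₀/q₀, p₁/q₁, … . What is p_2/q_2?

168/55

Using pₖ = aₖpₖ₋₁ + pₖ₋₂, qₖ = aₖqₖ₋₁ + qₖ₋₂ (with p₋₁=1, p₋₂=0, q₋₁=0, q₋₂=1):
  k=0: a=3, p=3, q=1
  k=1: a=18, p=55, q=18
  k=2: a=3, p=168, q=55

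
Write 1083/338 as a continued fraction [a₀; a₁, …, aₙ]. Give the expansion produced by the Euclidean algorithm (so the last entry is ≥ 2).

1083 = 3·338 + 69
338 = 4·69 + 62
69 = 1·62 + 7
62 = 8·7 + 6
7 = 1·6 + 1
6 = 6·1 + 0  (stop)
So 1083/338 = [3; 4, 1, 8, 1, 6].

[3; 4, 1, 8, 1, 6]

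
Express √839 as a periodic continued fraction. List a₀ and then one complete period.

a₀ = ⌊√839⌋ = 28.
With m₀=0, d₀=1 and mₖ₊₁ = dₖaₖ − mₖ, dₖ₊₁ = (n − mₖ₊₁²)/dₖ, aₖ₊₁ = ⌊(a₀+mₖ₊₁)/dₖ₊₁⌋:
  k=1: m=28, d=55, a=1
  k=2: m=27, d=2, a=27
  k=3: m=27, d=55, a=1
  k=4: m=28, d=1, a=56
d=1 and a=2a₀=56 at k=4, so the next step gives (m, d) = (28, 55) again — its k=1 value — and the period has length 4.

[28; 1, 27, 1, 56]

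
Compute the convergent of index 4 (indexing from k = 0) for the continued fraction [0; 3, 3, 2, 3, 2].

24/79

Using pₖ = aₖpₖ₋₁ + pₖ₋₂, qₖ = aₖqₖ₋₁ + qₖ₋₂ (with p₋₁=1, p₋₂=0, q₋₁=0, q₋₂=1):
  k=0: a=0, p=0, q=1
  k=1: a=3, p=1, q=3
  k=2: a=3, p=3, q=10
  k=3: a=2, p=7, q=23
  k=4: a=3, p=24, q=79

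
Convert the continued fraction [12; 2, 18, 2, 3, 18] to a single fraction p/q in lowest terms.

60511/4846

Fold from the inside: start with 18/1.
  3 + 1/18 = 55/18
  2 + 18/55 = 128/55
  18 + 55/128 = 2359/128
  2 + 128/2359 = 4846/2359
  12 + 2359/4846 = 60511/4846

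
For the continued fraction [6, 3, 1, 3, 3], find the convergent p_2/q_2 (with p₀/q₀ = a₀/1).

Using pₖ = aₖpₖ₋₁ + pₖ₋₂, qₖ = aₖqₖ₋₁ + qₖ₋₂ (with p₋₁=1, p₋₂=0, q₋₁=0, q₋₂=1):
  k=0: a=6, p=6, q=1
  k=1: a=3, p=19, q=3
  k=2: a=1, p=25, q=4

25/4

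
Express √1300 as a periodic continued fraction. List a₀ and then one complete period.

[36; 18, 72]

a₀ = ⌊√1300⌋ = 36.
With m₀=0, d₀=1 and mₖ₊₁ = dₖaₖ − mₖ, dₖ₊₁ = (n − mₖ₊₁²)/dₖ, aₖ₊₁ = ⌊(a₀+mₖ₊₁)/dₖ₊₁⌋:
  k=1: m=36, d=4, a=18
  k=2: m=36, d=1, a=72
d=1 and a=2a₀=72 at k=2, so the next step gives (m, d) = (36, 4) again — its k=1 value — and the period has length 2.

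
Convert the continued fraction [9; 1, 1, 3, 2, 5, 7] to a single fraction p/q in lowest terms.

Using pₖ = aₖpₖ₋₁ + pₖ₋₂ and qₖ = aₖqₖ₋₁ + qₖ₋₂:
  k=0: a=9, p=9, q=1
  k=1: a=1, p=10, q=1
  k=2: a=1, p=19, q=2
  k=3: a=3, p=67, q=7
  k=4: a=2, p=153, q=16
  k=5: a=5, p=832, q=87
  k=6: a=7, p=5977, q=625

5977/625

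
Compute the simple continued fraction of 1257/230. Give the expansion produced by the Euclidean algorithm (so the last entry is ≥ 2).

[5; 2, 6, 1, 2, 5]

1257 = 5×230 + 107
230 = 2×107 + 16
107 = 6×16 + 11
16 = 1×11 + 5
11 = 2×5 + 1
5 = 5×1 + 0  (stop)
So 1257/230 = [5; 2, 6, 1, 2, 5].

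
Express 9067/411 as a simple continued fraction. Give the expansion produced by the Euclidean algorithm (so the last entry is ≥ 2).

[22; 16, 2, 3, 1, 2]

9067 = 22×411 + 25
411 = 16×25 + 11
25 = 2×11 + 3
11 = 3×3 + 2
3 = 1×2 + 1
2 = 2×1 + 0  (stop)
So 9067/411 = [22; 16, 2, 3, 1, 2].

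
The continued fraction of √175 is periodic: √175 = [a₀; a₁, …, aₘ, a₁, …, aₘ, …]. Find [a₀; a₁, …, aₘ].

[13; 4, 2, 1, 2, 4, 26]

a₀ = ⌊√175⌋ = 13.
With m₀=0, d₀=1 and mₖ₊₁ = dₖaₖ − mₖ, dₖ₊₁ = (n − mₖ₊₁²)/dₖ, aₖ₊₁ = ⌊(a₀+mₖ₊₁)/dₖ₊₁⌋:
  k=1: m=13, d=6, a=4
  k=2: m=11, d=9, a=2
  k=3: m=7, d=14, a=1
  k=4: m=7, d=9, a=2
  k=5: m=11, d=6, a=4
  k=6: m=13, d=1, a=26
d=1 and a=2a₀=26 at k=6, so the next step gives (m, d) = (13, 6) again — its k=1 value — and the period has length 6.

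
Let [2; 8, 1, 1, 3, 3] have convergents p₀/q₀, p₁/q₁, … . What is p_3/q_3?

Using pₖ = aₖpₖ₋₁ + pₖ₋₂, qₖ = aₖqₖ₋₁ + qₖ₋₂ (with p₋₁=1, p₋₂=0, q₋₁=0, q₋₂=1):
  k=0: a=2, p=2, q=1
  k=1: a=8, p=17, q=8
  k=2: a=1, p=19, q=9
  k=3: a=1, p=36, q=17

36/17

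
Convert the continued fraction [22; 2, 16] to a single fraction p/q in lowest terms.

742/33

Fold from the inside: start with 16/1.
  2 + 1/16 = 33/16
  22 + 16/33 = 742/33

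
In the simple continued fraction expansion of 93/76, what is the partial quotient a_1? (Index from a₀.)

93 = 1·76 + 17   →  a_0 = 1
76 = 4·17 + 8   →  a_1 = 4

4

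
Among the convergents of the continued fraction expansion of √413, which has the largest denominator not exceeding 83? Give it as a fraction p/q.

√413 = [20; 3, 9, 1, 4, 1, 9, 3, 40, …] (period length 8).
Convergents:
  p_0/q_0 = 20/1
  p_1/q_1 = 61/3
  p_2/q_2 = 569/28
  p_3/q_3 = 630/31
  p_4/q_4 = 3089/152
q_3 = 31 ≤ 83 < 152 = q_4, so the answer is 630/31.

630/31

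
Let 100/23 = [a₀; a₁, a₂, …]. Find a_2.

100 = 4·23 + 8   →  a_0 = 4
23 = 2·8 + 7   →  a_1 = 2
8 = 1·7 + 1   →  a_2 = 1

1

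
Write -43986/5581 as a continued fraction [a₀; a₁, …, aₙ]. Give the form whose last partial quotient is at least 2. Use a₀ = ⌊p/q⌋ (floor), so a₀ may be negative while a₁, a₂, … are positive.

[-8; 8, 2, 3, 10, 4, 2]

-43986 = -8·5581 + 662
5581 = 8·662 + 285
662 = 2·285 + 92
285 = 3·92 + 9
92 = 10·9 + 2
9 = 4·2 + 1
2 = 2·1 + 0  (stop)
So -43986/5581 = [-8; 8, 2, 3, 10, 4, 2].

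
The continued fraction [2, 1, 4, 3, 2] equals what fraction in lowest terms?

104/37

Using pₖ = aₖpₖ₋₁ + pₖ₋₂ and qₖ = aₖqₖ₋₁ + qₖ₋₂:
  k=0: a=2, p=2, q=1
  k=1: a=1, p=3, q=1
  k=2: a=4, p=14, q=5
  k=3: a=3, p=45, q=16
  k=4: a=2, p=104, q=37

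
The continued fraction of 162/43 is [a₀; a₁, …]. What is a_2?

162 = 3·43 + 33   →  a_0 = 3
43 = 1·33 + 10   →  a_1 = 1
33 = 3·10 + 3   →  a_2 = 3

3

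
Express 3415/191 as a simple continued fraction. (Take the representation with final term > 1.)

[17; 1, 7, 3, 3, 2]

3415 = 17·191 + 168
191 = 1·168 + 23
168 = 7·23 + 7
23 = 3·7 + 2
7 = 3·2 + 1
2 = 2·1 + 0  (stop)
So 3415/191 = [17; 1, 7, 3, 3, 2].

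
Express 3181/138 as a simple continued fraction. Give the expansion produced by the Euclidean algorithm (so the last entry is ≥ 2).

3181 = 23×138 + 7
138 = 19×7 + 5
7 = 1×5 + 2
5 = 2×2 + 1
2 = 2×1 + 0  (stop)
So 3181/138 = [23; 19, 1, 2, 2].

[23; 19, 1, 2, 2]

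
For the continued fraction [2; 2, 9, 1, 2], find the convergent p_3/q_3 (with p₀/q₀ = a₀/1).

52/21

Using pₖ = aₖpₖ₋₁ + pₖ₋₂, qₖ = aₖqₖ₋₁ + qₖ₋₂ (with p₋₁=1, p₋₂=0, q₋₁=0, q₋₂=1):
  k=0: a=2, p=2, q=1
  k=1: a=2, p=5, q=2
  k=2: a=9, p=47, q=19
  k=3: a=1, p=52, q=21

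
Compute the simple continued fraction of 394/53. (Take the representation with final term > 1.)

394 = 7×53 + 23
53 = 2×23 + 7
23 = 3×7 + 2
7 = 3×2 + 1
2 = 2×1 + 0  (stop)
So 394/53 = [7; 2, 3, 3, 2].

[7; 2, 3, 3, 2]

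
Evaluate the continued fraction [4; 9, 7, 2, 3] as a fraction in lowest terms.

1952/475

Fold from the inside: start with 3/1.
  2 + 1/3 = 7/3
  7 + 3/7 = 52/7
  9 + 7/52 = 475/52
  4 + 52/475 = 1952/475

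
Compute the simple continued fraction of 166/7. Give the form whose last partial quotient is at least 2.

166 = 23*7 + 5
7 = 1*5 + 2
5 = 2*2 + 1
2 = 2*1 + 0  (stop)
So 166/7 = [23; 1, 2, 2].

[23; 1, 2, 2]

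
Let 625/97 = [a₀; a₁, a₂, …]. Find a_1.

2

625 = 6·97 + 43   →  a_0 = 6
97 = 2·43 + 11   →  a_1 = 2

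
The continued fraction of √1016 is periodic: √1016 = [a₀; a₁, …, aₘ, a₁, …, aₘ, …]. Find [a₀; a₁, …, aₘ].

a₀ = ⌊√1016⌋ = 31.
With m₀=0, d₀=1 and mₖ₊₁ = dₖaₖ − mₖ, dₖ₊₁ = (n − mₖ₊₁²)/dₖ, aₖ₊₁ = ⌊(a₀+mₖ₊₁)/dₖ₊₁⌋:
  k=1: m=31, d=55, a=1
  k=2: m=24, d=8, a=6
  k=3: m=24, d=55, a=1
  k=4: m=31, d=1, a=62
d=1 and a=2a₀=62 at k=4, so the next step gives (m, d) = (31, 55) again — its k=1 value — and the period has length 4.

[31; 1, 6, 1, 62]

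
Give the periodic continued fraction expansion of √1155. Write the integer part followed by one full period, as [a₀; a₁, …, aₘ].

[33; 1, 66]

a₀ = ⌊√1155⌋ = 33.
With m₀=0, d₀=1 and mₖ₊₁ = dₖaₖ − mₖ, dₖ₊₁ = (n − mₖ₊₁²)/dₖ, aₖ₊₁ = ⌊(a₀+mₖ₊₁)/dₖ₊₁⌋:
  k=1: m=33, d=66, a=1
  k=2: m=33, d=1, a=66
d=1 and a=2a₀=66 at k=2, so the next step gives (m, d) = (33, 66) again — its k=1 value — and the period has length 2.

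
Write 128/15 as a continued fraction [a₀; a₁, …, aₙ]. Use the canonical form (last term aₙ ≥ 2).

128 = 8*15 + 8
15 = 1*8 + 7
8 = 1*7 + 1
7 = 7*1 + 0  (stop)
So 128/15 = [8; 1, 1, 7].

[8; 1, 1, 7]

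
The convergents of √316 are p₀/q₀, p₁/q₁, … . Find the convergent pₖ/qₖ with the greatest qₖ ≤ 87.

√316 = [17; 1, 3, 2, 8, 2, 3, 1, 34, …] (period length 8).
Convergents:
  p_0/q_0 = 17/1
  p_1/q_1 = 18/1
  p_2/q_2 = 71/4
  p_3/q_3 = 160/9
  p_4/q_4 = 1351/76
  p_5/q_5 = 2862/161
q_4 = 76 ≤ 87 < 161 = q_5, so the answer is 1351/76.

1351/76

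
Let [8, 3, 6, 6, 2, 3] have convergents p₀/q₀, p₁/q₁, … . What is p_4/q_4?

2104/253

Using pₖ = aₖpₖ₋₁ + pₖ₋₂, qₖ = aₖqₖ₋₁ + qₖ₋₂ (with p₋₁=1, p₋₂=0, q₋₁=0, q₋₂=1):
  k=0: a=8, p=8, q=1
  k=1: a=3, p=25, q=3
  k=2: a=6, p=158, q=19
  k=3: a=6, p=973, q=117
  k=4: a=2, p=2104, q=253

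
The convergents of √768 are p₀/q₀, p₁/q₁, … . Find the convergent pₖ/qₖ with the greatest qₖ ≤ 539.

√768 = [27; 1, 2, 2, 13, 2, 2, 1, 54, …] (period length 8).
Convergents:
  p_0/q_0 = 27/1
  p_1/q_1 = 28/1
  p_2/q_2 = 83/3
  p_3/q_3 = 194/7
  p_4/q_4 = 2605/94
  p_5/q_5 = 5404/195
  p_6/q_6 = 13413/484
  p_7/q_7 = 18817/679
q_6 = 484 ≤ 539 < 679 = q_7, so the answer is 13413/484.

13413/484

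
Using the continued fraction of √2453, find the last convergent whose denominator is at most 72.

√2453 = [49; 1, 1, 8, 1, 1, 98, …] (period length 6).
Convergents:
  p_0/q_0 = 49/1
  p_1/q_1 = 50/1
  p_2/q_2 = 99/2
  p_3/q_3 = 842/17
  p_4/q_4 = 941/19
  p_5/q_5 = 1783/36
  p_6/q_6 = 175675/3547
q_5 = 36 ≤ 72 < 3547 = q_6, so the answer is 1783/36.

1783/36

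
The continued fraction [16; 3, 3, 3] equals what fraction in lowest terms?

538/33

Fold from the inside: start with 3/1.
  3 + 1/3 = 10/3
  3 + 3/10 = 33/10
  16 + 10/33 = 538/33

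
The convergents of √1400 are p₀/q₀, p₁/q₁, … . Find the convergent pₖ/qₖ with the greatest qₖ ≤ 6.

√1400 = [37; 2, 2, 2, 74, …] (period length 4).
Convergents:
  p_0/q_0 = 37/1
  p_1/q_1 = 75/2
  p_2/q_2 = 187/5
  p_3/q_3 = 449/12
q_2 = 5 ≤ 6 < 12 = q_3, so the answer is 187/5.

187/5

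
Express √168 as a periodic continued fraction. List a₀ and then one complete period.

[12; 1, 24]

a₀ = ⌊√168⌋ = 12.
With m₀=0, d₀=1 and mₖ₊₁ = dₖaₖ − mₖ, dₖ₊₁ = (n − mₖ₊₁²)/dₖ, aₖ₊₁ = ⌊(a₀+mₖ₊₁)/dₖ₊₁⌋:
  k=1: m=12, d=24, a=1
  k=2: m=12, d=1, a=24
d=1 and a=2a₀=24 at k=2, so the next step gives (m, d) = (12, 24) again — its k=1 value — and the period has length 2.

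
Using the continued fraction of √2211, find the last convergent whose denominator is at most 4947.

207787/4419

√2211 = [47; 47, 94, …] (period length 2).
Convergents:
  p_0/q_0 = 47/1
  p_1/q_1 = 2210/47
  p_2/q_2 = 207787/4419
  p_3/q_3 = 9768199/207740
q_2 = 4419 ≤ 4947 < 207740 = q_3, so the answer is 207787/4419.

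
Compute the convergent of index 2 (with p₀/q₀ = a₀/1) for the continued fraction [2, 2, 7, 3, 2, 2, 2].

Using pₖ = aₖpₖ₋₁ + pₖ₋₂, qₖ = aₖqₖ₋₁ + qₖ₋₂ (with p₋₁=1, p₋₂=0, q₋₁=0, q₋₂=1):
  k=0: a=2, p=2, q=1
  k=1: a=2, p=5, q=2
  k=2: a=7, p=37, q=15

37/15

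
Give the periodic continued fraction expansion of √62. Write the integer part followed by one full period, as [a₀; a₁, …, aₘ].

a₀ = ⌊√62⌋ = 7.
With m₀=0, d₀=1 and mₖ₊₁ = dₖaₖ − mₖ, dₖ₊₁ = (n − mₖ₊₁²)/dₖ, aₖ₊₁ = ⌊(a₀+mₖ₊₁)/dₖ₊₁⌋:
  k=1: m=7, d=13, a=1
  k=2: m=6, d=2, a=6
  k=3: m=6, d=13, a=1
  k=4: m=7, d=1, a=14
d=1 and a=2a₀=14 at k=4, so the next step gives (m, d) = (7, 13) again — its k=1 value — and the period has length 4.

[7; 1, 6, 1, 14]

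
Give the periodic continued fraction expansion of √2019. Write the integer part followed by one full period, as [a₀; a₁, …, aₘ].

a₀ = ⌊√2019⌋ = 44.
With m₀=0, d₀=1 and mₖ₊₁ = dₖaₖ − mₖ, dₖ₊₁ = (n − mₖ₊₁²)/dₖ, aₖ₊₁ = ⌊(a₀+mₖ₊₁)/dₖ₊₁⌋:
  k=1: m=44, d=83, a=1
  k=2: m=39, d=6, a=13
  k=3: m=39, d=83, a=1
  k=4: m=44, d=1, a=88
d=1 and a=2a₀=88 at k=4, so the next step gives (m, d) = (44, 83) again — its k=1 value — and the period has length 4.

[44; 1, 13, 1, 88]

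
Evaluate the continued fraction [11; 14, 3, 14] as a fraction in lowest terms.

Fold from the inside: start with 14/1.
  3 + 1/14 = 43/14
  14 + 14/43 = 616/43
  11 + 43/616 = 6819/616

6819/616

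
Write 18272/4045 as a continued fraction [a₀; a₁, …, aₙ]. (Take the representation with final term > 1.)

18272 = 4×4045 + 2092
4045 = 1×2092 + 1953
2092 = 1×1953 + 139
1953 = 14×139 + 7
139 = 19×7 + 6
7 = 1×6 + 1
6 = 6×1 + 0  (stop)
So 18272/4045 = [4; 1, 1, 14, 19, 1, 6].

[4; 1, 1, 14, 19, 1, 6]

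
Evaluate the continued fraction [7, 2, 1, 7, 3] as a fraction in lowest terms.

Fold from the inside: start with 3/1.
  7 + 1/3 = 22/3
  1 + 3/22 = 25/22
  2 + 22/25 = 72/25
  7 + 25/72 = 529/72

529/72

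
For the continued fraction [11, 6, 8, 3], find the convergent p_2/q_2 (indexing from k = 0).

547/49

Using pₖ = aₖpₖ₋₁ + pₖ₋₂, qₖ = aₖqₖ₋₁ + qₖ₋₂ (with p₋₁=1, p₋₂=0, q₋₁=0, q₋₂=1):
  k=0: a=11, p=11, q=1
  k=1: a=6, p=67, q=6
  k=2: a=8, p=547, q=49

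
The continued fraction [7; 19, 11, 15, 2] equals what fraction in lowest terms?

46179/6548

Fold from the inside: start with 2/1.
  15 + 1/2 = 31/2
  11 + 2/31 = 343/31
  19 + 31/343 = 6548/343
  7 + 343/6548 = 46179/6548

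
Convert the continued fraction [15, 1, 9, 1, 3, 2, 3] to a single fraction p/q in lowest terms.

5313/334

Using pₖ = aₖpₖ₋₁ + pₖ₋₂ and qₖ = aₖqₖ₋₁ + qₖ₋₂:
  k=0: a=15, p=15, q=1
  k=1: a=1, p=16, q=1
  k=2: a=9, p=159, q=10
  k=3: a=1, p=175, q=11
  k=4: a=3, p=684, q=43
  k=5: a=2, p=1543, q=97
  k=6: a=3, p=5313, q=334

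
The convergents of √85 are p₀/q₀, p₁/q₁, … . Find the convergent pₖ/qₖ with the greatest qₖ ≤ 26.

√85 = [9; 4, 1, 1, 4, 18, …] (period length 5).
Convergents:
  p_0/q_0 = 9/1
  p_1/q_1 = 37/4
  p_2/q_2 = 46/5
  p_3/q_3 = 83/9
  p_4/q_4 = 378/41
q_3 = 9 ≤ 26 < 41 = q_4, so the answer is 83/9.

83/9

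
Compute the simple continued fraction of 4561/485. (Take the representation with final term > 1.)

[9; 2, 2, 9, 3, 3]

4561 = 9*485 + 196
485 = 2*196 + 93
196 = 2*93 + 10
93 = 9*10 + 3
10 = 3*3 + 1
3 = 3*1 + 0  (stop)
So 4561/485 = [9; 2, 2, 9, 3, 3].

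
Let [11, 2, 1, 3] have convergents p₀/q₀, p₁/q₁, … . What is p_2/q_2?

Using pₖ = aₖpₖ₋₁ + pₖ₋₂, qₖ = aₖqₖ₋₁ + qₖ₋₂ (with p₋₁=1, p₋₂=0, q₋₁=0, q₋₂=1):
  k=0: a=11, p=11, q=1
  k=1: a=2, p=23, q=2
  k=2: a=1, p=34, q=3

34/3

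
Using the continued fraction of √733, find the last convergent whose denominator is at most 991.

√733 = [27; 13, 1, 1, 13, 54, …] (period length 5).
Convergents:
  p_0/q_0 = 27/1
  p_1/q_1 = 352/13
  p_2/q_2 = 379/14
  p_3/q_3 = 731/27
  p_4/q_4 = 9882/365
  p_5/q_5 = 534359/19737
q_4 = 365 ≤ 991 < 19737 = q_5, so the answer is 9882/365.

9882/365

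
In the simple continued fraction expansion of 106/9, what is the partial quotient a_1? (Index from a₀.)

1

106 = 11·9 + 7   →  a_0 = 11
9 = 1·7 + 2   →  a_1 = 1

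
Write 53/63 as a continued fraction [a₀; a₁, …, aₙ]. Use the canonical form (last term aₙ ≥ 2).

[0; 1, 5, 3, 3]

53 = 0*63 + 53
63 = 1*53 + 10
53 = 5*10 + 3
10 = 3*3 + 1
3 = 3*1 + 0  (stop)
So 53/63 = [0; 1, 5, 3, 3].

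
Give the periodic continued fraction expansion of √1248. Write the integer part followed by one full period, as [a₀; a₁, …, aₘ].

a₀ = ⌊√1248⌋ = 35.

[35; 3, 17, 3, 70]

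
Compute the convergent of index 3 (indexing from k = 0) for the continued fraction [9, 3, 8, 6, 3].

1426/153

Using pₖ = aₖpₖ₋₁ + pₖ₋₂, qₖ = aₖqₖ₋₁ + qₖ₋₂ (with p₋₁=1, p₋₂=0, q₋₁=0, q₋₂=1):
  k=0: a=9, p=9, q=1
  k=1: a=3, p=28, q=3
  k=2: a=8, p=233, q=25
  k=3: a=6, p=1426, q=153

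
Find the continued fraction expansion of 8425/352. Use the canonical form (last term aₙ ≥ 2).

[23; 1, 14, 3, 3, 2]

8425 = 23·352 + 329
352 = 1·329 + 23
329 = 14·23 + 7
23 = 3·7 + 2
7 = 3·2 + 1
2 = 2·1 + 0  (stop)
So 8425/352 = [23; 1, 14, 3, 3, 2].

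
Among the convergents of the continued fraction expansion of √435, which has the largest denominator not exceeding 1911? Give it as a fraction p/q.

√435 = [20; 1, 5, 1, 40, …] (period length 4).
Convergents:
  p_0/q_0 = 20/1
  p_1/q_1 = 21/1
  p_2/q_2 = 125/6
  p_3/q_3 = 146/7
  p_4/q_4 = 5965/286
  p_5/q_5 = 6111/293
  p_6/q_6 = 36520/1751
  p_7/q_7 = 42631/2044
q_6 = 1751 ≤ 1911 < 2044 = q_7, so the answer is 36520/1751.

36520/1751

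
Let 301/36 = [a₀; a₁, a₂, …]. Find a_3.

301 = 8·36 + 13   →  a_0 = 8
36 = 2·13 + 10   →  a_1 = 2
13 = 1·10 + 3   →  a_2 = 1
10 = 3·3 + 1   →  a_3 = 3

3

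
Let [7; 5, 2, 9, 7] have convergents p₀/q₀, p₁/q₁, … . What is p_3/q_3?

747/104

Using pₖ = aₖpₖ₋₁ + pₖ₋₂, qₖ = aₖqₖ₋₁ + qₖ₋₂ (with p₋₁=1, p₋₂=0, q₋₁=0, q₋₂=1):
  k=0: a=7, p=7, q=1
  k=1: a=5, p=36, q=5
  k=2: a=2, p=79, q=11
  k=3: a=9, p=747, q=104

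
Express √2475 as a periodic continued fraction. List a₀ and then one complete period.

a₀ = ⌊√2475⌋ = 49.
With m₀=0, d₀=1 and mₖ₊₁ = dₖaₖ − mₖ, dₖ₊₁ = (n − mₖ₊₁²)/dₖ, aₖ₊₁ = ⌊(a₀+mₖ₊₁)/dₖ₊₁⌋:
  k=1: m=49, d=74, a=1
  k=2: m=25, d=25, a=2
  k=3: m=25, d=74, a=1
  k=4: m=49, d=1, a=98
d=1 and a=2a₀=98 at k=4, so the next step gives (m, d) = (49, 74) again — its k=1 value — and the period has length 4.

[49; 1, 2, 1, 98]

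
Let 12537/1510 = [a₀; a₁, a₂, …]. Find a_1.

12537 = 8·1510 + 457   →  a_0 = 8
1510 = 3·457 + 139   →  a_1 = 3

3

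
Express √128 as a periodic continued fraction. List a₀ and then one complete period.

a₀ = ⌊√128⌋ = 11.
With m₀=0, d₀=1 and mₖ₊₁ = dₖaₖ − mₖ, dₖ₊₁ = (n − mₖ₊₁²)/dₖ, aₖ₊₁ = ⌊(a₀+mₖ₊₁)/dₖ₊₁⌋:
  k=1: m=11, d=7, a=3
  k=2: m=10, d=4, a=5
  k=3: m=10, d=7, a=3
  k=4: m=11, d=1, a=22
d=1 and a=2a₀=22 at k=4, so the next step gives (m, d) = (11, 7) again — its k=1 value — and the period has length 4.

[11; 3, 5, 3, 22]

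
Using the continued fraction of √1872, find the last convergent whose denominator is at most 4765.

168610/3897

√1872 = [43; 3, 1, 3, 86, …] (period length 4).
Convergents:
  p_0/q_0 = 43/1
  p_1/q_1 = 130/3
  p_2/q_2 = 173/4
  p_3/q_3 = 649/15
  p_4/q_4 = 55987/1294
  p_5/q_5 = 168610/3897
  p_6/q_6 = 224597/5191
q_5 = 3897 ≤ 4765 < 5191 = q_6, so the answer is 168610/3897.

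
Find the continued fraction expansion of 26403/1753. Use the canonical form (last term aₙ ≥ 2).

26403 = 15·1753 + 108
1753 = 16·108 + 25
108 = 4·25 + 8
25 = 3·8 + 1
8 = 8·1 + 0  (stop)
So 26403/1753 = [15; 16, 4, 3, 8].

[15; 16, 4, 3, 8]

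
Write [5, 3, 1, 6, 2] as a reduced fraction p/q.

Fold from the inside: start with 2/1.
  6 + 1/2 = 13/2
  1 + 2/13 = 15/13
  3 + 13/15 = 58/15
  5 + 15/58 = 305/58

305/58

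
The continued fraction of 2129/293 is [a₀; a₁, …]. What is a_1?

3

2129 = 7·293 + 78   →  a_0 = 7
293 = 3·78 + 59   →  a_1 = 3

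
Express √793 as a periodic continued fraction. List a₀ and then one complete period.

[28; 6, 4, 6, 56]

a₀ = ⌊√793⌋ = 28.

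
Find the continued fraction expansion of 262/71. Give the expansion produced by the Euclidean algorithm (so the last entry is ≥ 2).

[3; 1, 2, 4, 2, 2]

262 = 3*71 + 49
71 = 1*49 + 22
49 = 2*22 + 5
22 = 4*5 + 2
5 = 2*2 + 1
2 = 2*1 + 0  (stop)
So 262/71 = [3; 1, 2, 4, 2, 2].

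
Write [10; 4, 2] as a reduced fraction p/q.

Using pₖ = aₖpₖ₋₁ + pₖ₋₂ and qₖ = aₖqₖ₋₁ + qₖ₋₂:
  k=0: a=10, p=10, q=1
  k=1: a=4, p=41, q=4
  k=2: a=2, p=92, q=9

92/9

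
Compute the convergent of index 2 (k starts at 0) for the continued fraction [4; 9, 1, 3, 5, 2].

Using pₖ = aₖpₖ₋₁ + pₖ₋₂, qₖ = aₖqₖ₋₁ + qₖ₋₂ (with p₋₁=1, p₋₂=0, q₋₁=0, q₋₂=1):
  k=0: a=4, p=4, q=1
  k=1: a=9, p=37, q=9
  k=2: a=1, p=41, q=10

41/10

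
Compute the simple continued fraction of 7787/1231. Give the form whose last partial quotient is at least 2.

[6; 3, 14, 3, 9]

7787 = 6·1231 + 401
1231 = 3·401 + 28
401 = 14·28 + 9
28 = 3·9 + 1
9 = 9·1 + 0  (stop)
So 7787/1231 = [6; 3, 14, 3, 9].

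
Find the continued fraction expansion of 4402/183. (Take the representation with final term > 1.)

4402 = 24×183 + 10
183 = 18×10 + 3
10 = 3×3 + 1
3 = 3×1 + 0  (stop)
So 4402/183 = [24; 18, 3, 3].

[24; 18, 3, 3]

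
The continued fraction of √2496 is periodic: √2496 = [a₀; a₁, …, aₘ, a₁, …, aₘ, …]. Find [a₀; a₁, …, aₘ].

[49; 1, 23, 1, 98]

a₀ = ⌊√2496⌋ = 49.
With m₀=0, d₀=1 and mₖ₊₁ = dₖaₖ − mₖ, dₖ₊₁ = (n − mₖ₊₁²)/dₖ, aₖ₊₁ = ⌊(a₀+mₖ₊₁)/dₖ₊₁⌋:
  k=1: m=49, d=95, a=1
  k=2: m=46, d=4, a=23
  k=3: m=46, d=95, a=1
  k=4: m=49, d=1, a=98
d=1 and a=2a₀=98 at k=4, so the next step gives (m, d) = (49, 95) again — its k=1 value — and the period has length 4.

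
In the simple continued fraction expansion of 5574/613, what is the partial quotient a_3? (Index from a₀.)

3

5574 = 9·613 + 57   →  a_0 = 9
613 = 10·57 + 43   →  a_1 = 10
57 = 1·43 + 14   →  a_2 = 1
43 = 3·14 + 1   →  a_3 = 3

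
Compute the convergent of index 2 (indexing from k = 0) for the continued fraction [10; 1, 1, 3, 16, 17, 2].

21/2

Using pₖ = aₖpₖ₋₁ + pₖ₋₂, qₖ = aₖqₖ₋₁ + qₖ₋₂ (with p₋₁=1, p₋₂=0, q₋₁=0, q₋₂=1):
  k=0: a=10, p=10, q=1
  k=1: a=1, p=11, q=1
  k=2: a=1, p=21, q=2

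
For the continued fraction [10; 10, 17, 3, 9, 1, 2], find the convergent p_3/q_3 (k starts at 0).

Using pₖ = aₖpₖ₋₁ + pₖ₋₂, qₖ = aₖqₖ₋₁ + qₖ₋₂ (with p₋₁=1, p₋₂=0, q₋₁=0, q₋₂=1):
  k=0: a=10, p=10, q=1
  k=1: a=10, p=101, q=10
  k=2: a=17, p=1727, q=171
  k=3: a=3, p=5282, q=523

5282/523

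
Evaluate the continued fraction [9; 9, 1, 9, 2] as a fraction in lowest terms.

Fold from the inside: start with 2/1.
  9 + 1/2 = 19/2
  1 + 2/19 = 21/19
  9 + 19/21 = 208/21
  9 + 21/208 = 1893/208

1893/208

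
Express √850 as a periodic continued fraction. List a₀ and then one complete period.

a₀ = ⌊√850⌋ = 29.
With m₀=0, d₀=1 and mₖ₊₁ = dₖaₖ − mₖ, dₖ₊₁ = (n − mₖ₊₁²)/dₖ, aₖ₊₁ = ⌊(a₀+mₖ₊₁)/dₖ₊₁⌋:
  k=1: m=29, d=9, a=6
  k=2: m=25, d=25, a=2
  k=3: m=25, d=9, a=6
  k=4: m=29, d=1, a=58
d=1 and a=2a₀=58 at k=4, so the next step gives (m, d) = (29, 9) again — its k=1 value — and the period has length 4.

[29; 6, 2, 6, 58]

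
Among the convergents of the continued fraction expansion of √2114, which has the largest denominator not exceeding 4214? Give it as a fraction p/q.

192419/4185

√2114 = [45; 1, 44, 1, 90, …] (period length 4).
Convergents:
  p_0/q_0 = 45/1
  p_1/q_1 = 46/1
  p_2/q_2 = 2069/45
  p_3/q_3 = 2115/46
  p_4/q_4 = 192419/4185
  p_5/q_5 = 194534/4231
q_4 = 4185 ≤ 4214 < 4231 = q_5, so the answer is 192419/4185.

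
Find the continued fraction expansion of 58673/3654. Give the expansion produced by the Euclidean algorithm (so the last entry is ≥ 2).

58673 = 16*3654 + 209
3654 = 17*209 + 101
209 = 2*101 + 7
101 = 14*7 + 3
7 = 2*3 + 1
3 = 3*1 + 0  (stop)
So 58673/3654 = [16; 17, 2, 14, 2, 3].

[16; 17, 2, 14, 2, 3]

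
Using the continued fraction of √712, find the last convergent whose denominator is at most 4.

√712 = [26; 1, 2, 6, 2, 1, 52, …] (period length 6).
Convergents:
  p_0/q_0 = 26/1
  p_1/q_1 = 27/1
  p_2/q_2 = 80/3
  p_3/q_3 = 507/19
q_2 = 3 ≤ 4 < 19 = q_3, so the answer is 80/3.

80/3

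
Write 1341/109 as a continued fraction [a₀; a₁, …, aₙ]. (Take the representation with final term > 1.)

1341 = 12·109 + 33
109 = 3·33 + 10
33 = 3·10 + 3
10 = 3·3 + 1
3 = 3·1 + 0  (stop)
So 1341/109 = [12; 3, 3, 3, 3].

[12; 3, 3, 3, 3]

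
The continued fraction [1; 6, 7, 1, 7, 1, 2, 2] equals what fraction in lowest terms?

Using pₖ = aₖpₖ₋₁ + pₖ₋₂ and qₖ = aₖqₖ₋₁ + qₖ₋₂:
  k=0: a=1, p=1, q=1
  k=1: a=6, p=7, q=6
  k=2: a=7, p=50, q=43
  k=3: a=1, p=57, q=49
  k=4: a=7, p=449, q=386
  k=5: a=1, p=506, q=435
  k=6: a=2, p=1461, q=1256
  k=7: a=2, p=3428, q=2947

3428/2947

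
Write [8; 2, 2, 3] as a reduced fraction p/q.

Fold from the inside: start with 3/1.
  2 + 1/3 = 7/3
  2 + 3/7 = 17/7
  8 + 7/17 = 143/17

143/17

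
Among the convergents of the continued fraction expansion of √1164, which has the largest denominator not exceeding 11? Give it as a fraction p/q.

307/9

√1164 = [34; 8, 1, 1, 16, 1, 1, 8, 68, …] (period length 8).
Convergents:
  p_0/q_0 = 34/1
  p_1/q_1 = 273/8
  p_2/q_2 = 307/9
  p_3/q_3 = 580/17
q_2 = 9 ≤ 11 < 17 = q_3, so the answer is 307/9.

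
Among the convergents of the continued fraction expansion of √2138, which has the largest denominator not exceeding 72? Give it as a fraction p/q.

971/21

√2138 = [46; 4, 5, 5, 4, 92, …] (period length 5).
Convergents:
  p_0/q_0 = 46/1
  p_1/q_1 = 185/4
  p_2/q_2 = 971/21
  p_3/q_3 = 5040/109
q_2 = 21 ≤ 72 < 109 = q_3, so the answer is 971/21.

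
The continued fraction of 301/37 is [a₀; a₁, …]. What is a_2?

2

301 = 8·37 + 5   →  a_0 = 8
37 = 7·5 + 2   →  a_1 = 7
5 = 2·2 + 1   →  a_2 = 2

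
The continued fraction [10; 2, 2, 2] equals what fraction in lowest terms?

125/12

Fold from the inside: start with 2/1.
  2 + 1/2 = 5/2
  2 + 2/5 = 12/5
  10 + 5/12 = 125/12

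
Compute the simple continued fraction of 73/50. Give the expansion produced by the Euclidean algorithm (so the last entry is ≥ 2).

[1; 2, 5, 1, 3]

73 = 1·50 + 23
50 = 2·23 + 4
23 = 5·4 + 3
4 = 1·3 + 1
3 = 3·1 + 0  (stop)
So 73/50 = [1; 2, 5, 1, 3].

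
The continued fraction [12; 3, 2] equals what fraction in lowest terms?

Using pₖ = aₖpₖ₋₁ + pₖ₋₂ and qₖ = aₖqₖ₋₁ + qₖ₋₂:
  k=0: a=12, p=12, q=1
  k=1: a=3, p=37, q=3
  k=2: a=2, p=86, q=7

86/7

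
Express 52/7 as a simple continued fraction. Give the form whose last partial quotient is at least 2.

52 = 7×7 + 3
7 = 2×3 + 1
3 = 3×1 + 0  (stop)
So 52/7 = [7; 2, 3].

[7; 2, 3]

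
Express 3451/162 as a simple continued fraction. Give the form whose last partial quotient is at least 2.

3451 = 21×162 + 49
162 = 3×49 + 15
49 = 3×15 + 4
15 = 3×4 + 3
4 = 1×3 + 1
3 = 3×1 + 0  (stop)
So 3451/162 = [21; 3, 3, 3, 1, 3].

[21; 3, 3, 3, 1, 3]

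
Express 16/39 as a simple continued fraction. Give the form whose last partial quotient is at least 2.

16 = 0×39 + 16
39 = 2×16 + 7
16 = 2×7 + 2
7 = 3×2 + 1
2 = 2×1 + 0  (stop)
So 16/39 = [0; 2, 2, 3, 2].

[0; 2, 2, 3, 2]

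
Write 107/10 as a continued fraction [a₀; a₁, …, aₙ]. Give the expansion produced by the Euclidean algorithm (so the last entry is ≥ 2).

[10; 1, 2, 3]

107 = 10*10 + 7
10 = 1*7 + 3
7 = 2*3 + 1
3 = 3*1 + 0  (stop)
So 107/10 = [10; 1, 2, 3].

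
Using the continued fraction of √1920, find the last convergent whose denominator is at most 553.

√1920 = [43; 1, 4, 2, 21, 2, 4, 1, 86, …] (period length 8).
Convergents:
  p_0/q_0 = 43/1
  p_1/q_1 = 44/1
  p_2/q_2 = 219/5
  p_3/q_3 = 482/11
  p_4/q_4 = 10341/236
  p_5/q_5 = 21164/483
  p_6/q_6 = 94997/2168
q_5 = 483 ≤ 553 < 2168 = q_6, so the answer is 21164/483.

21164/483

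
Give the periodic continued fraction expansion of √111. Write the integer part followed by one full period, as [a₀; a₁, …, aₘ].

[10; 1, 1, 6, 1, 1, 20]

a₀ = ⌊√111⌋ = 10.
With m₀=0, d₀=1 and mₖ₊₁ = dₖaₖ − mₖ, dₖ₊₁ = (n − mₖ₊₁²)/dₖ, aₖ₊₁ = ⌊(a₀+mₖ₊₁)/dₖ₊₁⌋:
  k=1: m=10, d=11, a=1
  k=2: m=1, d=10, a=1
  k=3: m=9, d=3, a=6
  k=4: m=9, d=10, a=1
  k=5: m=1, d=11, a=1
  k=6: m=10, d=1, a=20
d=1 and a=2a₀=20 at k=6, so the next step gives (m, d) = (10, 11) again — its k=1 value — and the period has length 6.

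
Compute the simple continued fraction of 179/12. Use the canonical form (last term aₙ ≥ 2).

[14; 1, 11]

179 = 14×12 + 11
12 = 1×11 + 1
11 = 11×1 + 0  (stop)
So 179/12 = [14; 1, 11].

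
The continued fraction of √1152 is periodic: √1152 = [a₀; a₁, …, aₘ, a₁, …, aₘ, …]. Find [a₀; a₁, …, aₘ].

[33; 1, 15, 1, 66]

a₀ = ⌊√1152⌋ = 33.
With m₀=0, d₀=1 and mₖ₊₁ = dₖaₖ − mₖ, dₖ₊₁ = (n − mₖ₊₁²)/dₖ, aₖ₊₁ = ⌊(a₀+mₖ₊₁)/dₖ₊₁⌋:
  k=1: m=33, d=63, a=1
  k=2: m=30, d=4, a=15
  k=3: m=30, d=63, a=1
  k=4: m=33, d=1, a=66
d=1 and a=2a₀=66 at k=4, so the next step gives (m, d) = (33, 63) again — its k=1 value — and the period has length 4.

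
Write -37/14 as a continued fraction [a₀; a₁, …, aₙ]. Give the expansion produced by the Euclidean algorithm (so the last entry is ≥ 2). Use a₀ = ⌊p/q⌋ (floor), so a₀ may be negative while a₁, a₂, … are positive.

[-3; 2, 1, 4]

-37 = -3*14 + 5
14 = 2*5 + 4
5 = 1*4 + 1
4 = 4*1 + 0  (stop)
So -37/14 = [-3; 2, 1, 4].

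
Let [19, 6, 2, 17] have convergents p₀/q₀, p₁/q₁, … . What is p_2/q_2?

Using pₖ = aₖpₖ₋₁ + pₖ₋₂, qₖ = aₖqₖ₋₁ + qₖ₋₂ (with p₋₁=1, p₋₂=0, q₋₁=0, q₋₂=1):
  k=0: a=19, p=19, q=1
  k=1: a=6, p=115, q=6
  k=2: a=2, p=249, q=13

249/13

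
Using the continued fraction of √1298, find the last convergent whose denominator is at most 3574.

√1298 = [36; 36, 72, …] (period length 2).
Convergents:
  p_0/q_0 = 36/1
  p_1/q_1 = 1297/36
  p_2/q_2 = 93420/2593
  p_3/q_3 = 3364417/93384
q_2 = 2593 ≤ 3574 < 93384 = q_3, so the answer is 93420/2593.

93420/2593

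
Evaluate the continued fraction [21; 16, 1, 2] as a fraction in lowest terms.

1053/50

Fold from the inside: start with 2/1.
  1 + 1/2 = 3/2
  16 + 2/3 = 50/3
  21 + 3/50 = 1053/50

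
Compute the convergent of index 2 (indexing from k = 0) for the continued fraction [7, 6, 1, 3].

50/7

Using pₖ = aₖpₖ₋₁ + pₖ₋₂, qₖ = aₖqₖ₋₁ + qₖ₋₂ (with p₋₁=1, p₋₂=0, q₋₁=0, q₋₂=1):
  k=0: a=7, p=7, q=1
  k=1: a=6, p=43, q=6
  k=2: a=1, p=50, q=7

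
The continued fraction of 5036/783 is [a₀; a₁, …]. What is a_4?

5036 = 6·783 + 338   →  a_0 = 6
783 = 2·338 + 107   →  a_1 = 2
338 = 3·107 + 17   →  a_2 = 3
107 = 6·17 + 5   →  a_3 = 6
17 = 3·5 + 2   →  a_4 = 3

3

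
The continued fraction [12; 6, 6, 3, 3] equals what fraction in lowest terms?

4719/388

Using pₖ = aₖpₖ₋₁ + pₖ₋₂ and qₖ = aₖqₖ₋₁ + qₖ₋₂:
  k=0: a=12, p=12, q=1
  k=1: a=6, p=73, q=6
  k=2: a=6, p=450, q=37
  k=3: a=3, p=1423, q=117
  k=4: a=3, p=4719, q=388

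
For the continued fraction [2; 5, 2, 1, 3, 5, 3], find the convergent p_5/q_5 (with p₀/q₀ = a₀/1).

Using pₖ = aₖpₖ₋₁ + pₖ₋₂, qₖ = aₖqₖ₋₁ + qₖ₋₂ (with p₋₁=1, p₋₂=0, q₋₁=0, q₋₂=1):
  k=0: a=2, p=2, q=1
  k=1: a=5, p=11, q=5
  k=2: a=2, p=24, q=11
  k=3: a=1, p=35, q=16
  k=4: a=3, p=129, q=59
  k=5: a=5, p=680, q=311

680/311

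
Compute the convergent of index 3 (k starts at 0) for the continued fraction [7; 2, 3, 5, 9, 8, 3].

275/37

Using pₖ = aₖpₖ₋₁ + pₖ₋₂, qₖ = aₖqₖ₋₁ + qₖ₋₂ (with p₋₁=1, p₋₂=0, q₋₁=0, q₋₂=1):
  k=0: a=7, p=7, q=1
  k=1: a=2, p=15, q=2
  k=2: a=3, p=52, q=7
  k=3: a=5, p=275, q=37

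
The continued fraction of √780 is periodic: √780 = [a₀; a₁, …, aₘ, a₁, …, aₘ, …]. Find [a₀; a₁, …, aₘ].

[27; 1, 12, 1, 54]

a₀ = ⌊√780⌋ = 27.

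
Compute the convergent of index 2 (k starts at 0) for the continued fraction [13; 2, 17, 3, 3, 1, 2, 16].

472/35

Using pₖ = aₖpₖ₋₁ + pₖ₋₂, qₖ = aₖqₖ₋₁ + qₖ₋₂ (with p₋₁=1, p₋₂=0, q₋₁=0, q₋₂=1):
  k=0: a=13, p=13, q=1
  k=1: a=2, p=27, q=2
  k=2: a=17, p=472, q=35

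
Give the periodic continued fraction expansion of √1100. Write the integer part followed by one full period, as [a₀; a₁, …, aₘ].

[33; 6, 66]

a₀ = ⌊√1100⌋ = 33.
With m₀=0, d₀=1 and mₖ₊₁ = dₖaₖ − mₖ, dₖ₊₁ = (n − mₖ₊₁²)/dₖ, aₖ₊₁ = ⌊(a₀+mₖ₊₁)/dₖ₊₁⌋:
  k=1: m=33, d=11, a=6
  k=2: m=33, d=1, a=66
d=1 and a=2a₀=66 at k=2, so the next step gives (m, d) = (33, 11) again — its k=1 value — and the period has length 2.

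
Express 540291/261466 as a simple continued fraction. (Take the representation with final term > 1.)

[2; 15, 16, 17, 6, 3, 3]

540291 = 2×261466 + 17359
261466 = 15×17359 + 1081
17359 = 16×1081 + 63
1081 = 17×63 + 10
63 = 6×10 + 3
10 = 3×3 + 1
3 = 3×1 + 0  (stop)
So 540291/261466 = [2; 15, 16, 17, 6, 3, 3].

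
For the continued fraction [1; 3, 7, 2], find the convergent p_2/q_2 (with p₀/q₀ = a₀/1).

Using pₖ = aₖpₖ₋₁ + pₖ₋₂, qₖ = aₖqₖ₋₁ + qₖ₋₂ (with p₋₁=1, p₋₂=0, q₋₁=0, q₋₂=1):
  k=0: a=1, p=1, q=1
  k=1: a=3, p=4, q=3
  k=2: a=7, p=29, q=22

29/22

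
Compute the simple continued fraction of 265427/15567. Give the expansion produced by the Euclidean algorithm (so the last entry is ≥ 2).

[17; 19, 1, 3, 12, 16]

265427 = 17×15567 + 788
15567 = 19×788 + 595
788 = 1×595 + 193
595 = 3×193 + 16
193 = 12×16 + 1
16 = 16×1 + 0  (stop)
So 265427/15567 = [17; 19, 1, 3, 12, 16].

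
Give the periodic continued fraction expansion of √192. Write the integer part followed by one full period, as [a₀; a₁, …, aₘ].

[13; 1, 5, 1, 26]

a₀ = ⌊√192⌋ = 13.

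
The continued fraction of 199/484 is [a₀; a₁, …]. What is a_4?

199 = 0·484 + 199   →  a_0 = 0
484 = 2·199 + 86   →  a_1 = 2
199 = 2·86 + 27   →  a_2 = 2
86 = 3·27 + 5   →  a_3 = 3
27 = 5·5 + 2   →  a_4 = 5

5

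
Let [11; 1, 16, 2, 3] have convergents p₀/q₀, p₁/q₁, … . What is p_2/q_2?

203/17

Using pₖ = aₖpₖ₋₁ + pₖ₋₂, qₖ = aₖqₖ₋₁ + qₖ₋₂ (with p₋₁=1, p₋₂=0, q₋₁=0, q₋₂=1):
  k=0: a=11, p=11, q=1
  k=1: a=1, p=12, q=1
  k=2: a=16, p=203, q=17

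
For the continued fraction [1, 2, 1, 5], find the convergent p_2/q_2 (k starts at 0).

4/3

Using pₖ = aₖpₖ₋₁ + pₖ₋₂, qₖ = aₖqₖ₋₁ + qₖ₋₂ (with p₋₁=1, p₋₂=0, q₋₁=0, q₋₂=1):
  k=0: a=1, p=1, q=1
  k=1: a=2, p=3, q=2
  k=2: a=1, p=4, q=3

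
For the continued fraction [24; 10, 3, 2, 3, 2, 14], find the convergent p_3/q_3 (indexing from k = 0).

Using pₖ = aₖpₖ₋₁ + pₖ₋₂, qₖ = aₖqₖ₋₁ + qₖ₋₂ (with p₋₁=1, p₋₂=0, q₋₁=0, q₋₂=1):
  k=0: a=24, p=24, q=1
  k=1: a=10, p=241, q=10
  k=2: a=3, p=747, q=31
  k=3: a=2, p=1735, q=72

1735/72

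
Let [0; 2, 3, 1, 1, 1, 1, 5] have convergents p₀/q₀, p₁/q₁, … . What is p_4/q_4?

7/16

Using pₖ = aₖpₖ₋₁ + pₖ₋₂, qₖ = aₖqₖ₋₁ + qₖ₋₂ (with p₋₁=1, p₋₂=0, q₋₁=0, q₋₂=1):
  k=0: a=0, p=0, q=1
  k=1: a=2, p=1, q=2
  k=2: a=3, p=3, q=7
  k=3: a=1, p=4, q=9
  k=4: a=1, p=7, q=16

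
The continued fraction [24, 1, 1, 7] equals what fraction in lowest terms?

Fold from the inside: start with 7/1.
  1 + 1/7 = 8/7
  1 + 7/8 = 15/8
  24 + 8/15 = 368/15

368/15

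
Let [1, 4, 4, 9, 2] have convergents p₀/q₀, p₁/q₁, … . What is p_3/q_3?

Using pₖ = aₖpₖ₋₁ + pₖ₋₂, qₖ = aₖqₖ₋₁ + qₖ₋₂ (with p₋₁=1, p₋₂=0, q₋₁=0, q₋₂=1):
  k=0: a=1, p=1, q=1
  k=1: a=4, p=5, q=4
  k=2: a=4, p=21, q=17
  k=3: a=9, p=194, q=157

194/157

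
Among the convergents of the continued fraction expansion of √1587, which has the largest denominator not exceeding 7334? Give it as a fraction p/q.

√1587 = [39; 1, 5, 7, 13, 7, 5, 1, 78, …] (period length 8).
Convergents:
  p_0/q_0 = 39/1
  p_1/q_1 = 40/1
  p_2/q_2 = 239/6
  p_3/q_3 = 1713/43
  p_4/q_4 = 22508/565
  p_5/q_5 = 159269/3998
  p_6/q_6 = 818853/20555
q_5 = 3998 ≤ 7334 < 20555 = q_6, so the answer is 159269/3998.

159269/3998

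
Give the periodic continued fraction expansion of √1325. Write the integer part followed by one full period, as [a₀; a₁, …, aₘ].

a₀ = ⌊√1325⌋ = 36.

[36; 2, 2, 72]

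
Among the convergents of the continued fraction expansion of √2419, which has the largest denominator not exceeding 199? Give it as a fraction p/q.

2951/60

√2419 = [49; 5, 2, 5, 98, …] (period length 4).
Convergents:
  p_0/q_0 = 49/1
  p_1/q_1 = 246/5
  p_2/q_2 = 541/11
  p_3/q_3 = 2951/60
  p_4/q_4 = 289739/5891
q_3 = 60 ≤ 199 < 5891 = q_4, so the answer is 2951/60.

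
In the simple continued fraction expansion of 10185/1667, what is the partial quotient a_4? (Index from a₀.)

10185 = 6·1667 + 183   →  a_0 = 6
1667 = 9·183 + 20   →  a_1 = 9
183 = 9·20 + 3   →  a_2 = 9
20 = 6·3 + 2   →  a_3 = 6
3 = 1·2 + 1   →  a_4 = 1

1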